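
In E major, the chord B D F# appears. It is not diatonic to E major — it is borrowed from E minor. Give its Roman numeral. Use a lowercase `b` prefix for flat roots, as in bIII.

v

The root B is the diatonic 5th degree of E major; the borrowing shows in the chord quality. B–D–F# is a minor chord — the form found in E minor, not the diatonic V (B). Borrowed into E major it is written v.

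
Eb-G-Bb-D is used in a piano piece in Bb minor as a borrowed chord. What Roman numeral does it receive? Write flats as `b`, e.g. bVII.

IVmaj7

Eb is scale degree 4 in Bb minor. Diatonically Bb minor has Ebm (iv) on that degree; Eb–G–Bb–D is instead the major-seventh chord native to Bb major, so it takes the label IVmaj7.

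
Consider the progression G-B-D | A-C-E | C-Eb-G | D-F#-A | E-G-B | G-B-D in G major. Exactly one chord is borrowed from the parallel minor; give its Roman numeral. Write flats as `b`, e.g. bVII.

iv

In G major the diatonic chords are G, Am, Bm, C, D, Em, F#dim. Of the given chords, G–B–D = G, A–C–E = Am, D–F#–A = D and E–G–B = Em are diatonic. But C–Eb–G is foreign: the diatonic IV on degree 4 is C, whereas Cm comes from G minor. It is labeled iv.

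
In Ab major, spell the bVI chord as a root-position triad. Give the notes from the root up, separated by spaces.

bVI is built on the lowered scale degree 6. In Ab major degree 6 is F; lowered it becomes Fb. Building the major chord from the parallel minor on Fb: Fb–Ab–Cb.

Fb Ab Cb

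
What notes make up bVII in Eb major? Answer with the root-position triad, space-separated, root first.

Db F Ab

Scale degree 7 in Eb major is D. bVII uses the lowered form, Db, taken from Eb minor. Building the major chord from the parallel minor on Db: Db–F–Ab.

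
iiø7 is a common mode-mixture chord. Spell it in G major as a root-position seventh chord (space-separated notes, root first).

The root, A, is scale degree 2 — the same note in G major and G minor; only the chord quality changes. In G minor the chord on A is A–C–Eb–G.

A C Eb G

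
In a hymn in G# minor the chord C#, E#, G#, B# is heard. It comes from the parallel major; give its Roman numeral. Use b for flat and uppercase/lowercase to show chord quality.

IVmaj7

The root C# is the diatonic 4th degree of G# minor; the borrowing shows in the chord quality. C#–E#–G#–B# is a major-seventh chord — the form found in G# major, not the diatonic iv (C#m). Borrowed into G# minor it is written IVmaj7.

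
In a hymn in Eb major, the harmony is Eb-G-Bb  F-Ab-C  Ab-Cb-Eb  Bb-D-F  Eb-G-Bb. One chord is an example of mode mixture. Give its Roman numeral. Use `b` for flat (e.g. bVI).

iv

The diatonic triads in Eb major are Eb, Fm, Gm, Ab, Bb, Cm, Ddim. Eb–G–Bb = Eb, F–Ab–C = Fm and Bb–D–F = Bb all belong to that set. Ab–Cb–Eb doesn't fit — on degree 4 Eb major would have Ab (IV). Abm is the degree-4 chord of Eb minor, so it is the borrowed iv.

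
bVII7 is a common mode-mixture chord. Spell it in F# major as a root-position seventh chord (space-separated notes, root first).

E G# B D

Scale degree 7 in F# major is E#. bVII7 uses the lowered form, E, taken from F# minor. Stacking thirds in F# minor on E gives E–G#–B–D.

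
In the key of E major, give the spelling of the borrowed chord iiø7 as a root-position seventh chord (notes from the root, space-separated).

F# A C E

iiø7 is built on scale degree 2, which is F# in both E major and its parallel. Building the half-diminished-seventh chord from the parallel minor on F#: F#–A–C–E.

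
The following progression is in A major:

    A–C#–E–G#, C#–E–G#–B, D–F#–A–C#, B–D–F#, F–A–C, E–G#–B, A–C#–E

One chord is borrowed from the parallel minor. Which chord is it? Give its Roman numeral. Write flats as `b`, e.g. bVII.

bVI

In A major the diatonic chords are A, Bm, C#m, D, E, F#m, G#dim. A–C#–E–G# = Amaj7, C#–E–G#–B = C#m7, D–F#–A–C# = Dmaj7, B–D–F# = Bm, E–G#–B = E and A–C#–E = A are all diatonic. F–A–C doesn't fit — on degree 6 A major would have F#m (vi). F is the degree-6 chord of A minor, so it is the borrowed bVI.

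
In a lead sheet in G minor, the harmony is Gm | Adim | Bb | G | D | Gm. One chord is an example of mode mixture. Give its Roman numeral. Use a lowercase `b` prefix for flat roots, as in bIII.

G minor has the diatonic set Gm, Adim, Bb, Cm, D, Eb, F (with V from harmonic minor). Of the given chords, Gm, Adim, Bb and D are diatonic. G (G–B–D) is not: scale degree 1 in G minor carries Gm (i). In G major the chord on that degree is G, so here it functions as I, borrowed from the parallel major.

I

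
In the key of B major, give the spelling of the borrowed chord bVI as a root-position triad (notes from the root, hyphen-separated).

G-B-D

The root of bVI is the lowered 6th degree: G# becomes G. Building the major chord from the parallel minor on G: G–B–D.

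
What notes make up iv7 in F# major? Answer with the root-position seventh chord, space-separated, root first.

B D F# A

The root, B, is scale degree 4 — the same note in F# major and F# minor; only the chord quality changes. Stacking thirds in F# minor on B gives B–D–F#–A.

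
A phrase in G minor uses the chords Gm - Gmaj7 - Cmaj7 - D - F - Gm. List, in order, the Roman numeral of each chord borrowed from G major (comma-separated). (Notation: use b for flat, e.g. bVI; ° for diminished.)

Imaj7, IVmaj7

G minor has the diatonic set Gm, Adim, Bb, Cm, D, Eb, F (with V from harmonic minor). Gm, D and F are all diatonic. Gmaj7 (G–B–D–F#) is not: scale degree 1 in G minor carries Gm (i). In G major the chord on that degree is Gmaj7, so here it functions as Imaj7, borrowed from the parallel major. Cmaj7 (C–E–G–B) is not: scale degree 4 in G minor carries Cm (iv). In G major the chord on that degree is Cmaj7, so here it functions as IVmaj7, borrowed from the parallel major.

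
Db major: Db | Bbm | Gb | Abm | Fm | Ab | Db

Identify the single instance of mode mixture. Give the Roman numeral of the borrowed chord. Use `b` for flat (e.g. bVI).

Db major has the diatonic set Db, Ebm, Fm, Gb, Ab, Bbm, Cdim. Db, Bbm, Gb, Fm and Ab are all diatonic. Abm (Ab–Cb–Eb) is not: scale degree 5 in Db major carries Ab (V). In Db minor the chord on that degree is Abm, so here it functions as v, borrowed from the parallel minor.

v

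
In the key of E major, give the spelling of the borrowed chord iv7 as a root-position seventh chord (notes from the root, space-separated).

A C E G

iv7 is built on scale degree 4, which is A in both E major and its parallel. Stacking thirds in E minor on A gives A–C–E–G.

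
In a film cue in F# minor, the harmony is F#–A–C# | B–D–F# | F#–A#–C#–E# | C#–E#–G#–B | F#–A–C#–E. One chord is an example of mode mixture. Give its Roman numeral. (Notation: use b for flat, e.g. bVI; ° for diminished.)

Imaj7

In F# minor (with V from harmonic minor) the diatonic chords are F#m, G#dim, A, Bm, C#, D, E. F#–A–C# = F#m, B–D–F# = Bm, C#–E#–G#–B = C#7 and F#–A–C#–E = F#m7 all belong to that set. But F#–A#–C#–E# is foreign: the diatonic i on degree 1 is F#m, whereas F#maj7 comes from F# major. It is labeled Imaj7.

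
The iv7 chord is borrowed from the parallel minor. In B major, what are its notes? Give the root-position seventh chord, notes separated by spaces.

iv7 is built on scale degree 4, which is E in both B major and its parallel. Stacking thirds in B minor on E gives E–G–B–D.

E G B D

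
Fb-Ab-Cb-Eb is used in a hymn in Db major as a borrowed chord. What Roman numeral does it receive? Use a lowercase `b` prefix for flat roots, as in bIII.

bIIImaj7

The root Fb is the lowered 3rd scale degree — diatonically Db major has F there. Diatonically Db major has Fm (iii) on that degree; Fb–Ab–Cb–Eb is instead the major-seventh chord native to Db minor, so it takes the label bIIImaj7.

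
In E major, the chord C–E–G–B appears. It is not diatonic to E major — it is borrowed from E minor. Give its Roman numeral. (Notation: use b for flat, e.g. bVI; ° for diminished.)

In E major scale degree 6 is C#; C is its lowered form, from E minor. The diatonic chord on degree 6 would be C#m (vi), but C–E–G–B is the major-seventh chord from E minor. As a borrowed chord it is labeled bVImaj7.

bVImaj7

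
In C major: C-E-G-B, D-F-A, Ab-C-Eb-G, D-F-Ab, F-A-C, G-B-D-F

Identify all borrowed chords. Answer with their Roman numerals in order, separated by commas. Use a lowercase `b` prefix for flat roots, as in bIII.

In C major the diatonic chords are C, Dm, Em, F, G, Am, Bdim. C–E–G–B = Cmaj7, D–F–A = Dm, F–A–C = F and G–B–D–F = G7 are all diatonic. Ab–C–Eb–G doesn't fit — on degree 6 C major would have Am (vi). Abmaj7 is the degree-6 chord of C minor, so it is the borrowed bVImaj7. D–F–Ab doesn't fit — on degree 2 C major would have Dm (ii). Ddim is the degree-2 chord of C minor, so it is the borrowed ii°.

bVImaj7, ii°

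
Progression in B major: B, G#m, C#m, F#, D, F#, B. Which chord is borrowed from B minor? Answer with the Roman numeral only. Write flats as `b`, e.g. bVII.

The diatonic triads in B major are B, C#m, D#m, E, F#, G#m, A#dim. Of the given chords, B, G#m, C#m and F# are diatonic. But D (D–F#–A) is foreign: the diatonic iii on degree 3 is D#m, whereas D comes from B minor. It is labeled bIII.

bIII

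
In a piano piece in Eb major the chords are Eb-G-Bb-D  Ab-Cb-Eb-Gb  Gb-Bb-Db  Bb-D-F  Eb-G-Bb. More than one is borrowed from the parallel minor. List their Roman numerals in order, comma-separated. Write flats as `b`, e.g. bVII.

In Eb major the diatonic chords are Eb, Fm, Gm, Ab, Bb, Cm, Ddim. Of the given chords, Eb–G–Bb–D = Ebmaj7, Bb–D–F = Bb and Eb–G–Bb = Eb are diatonic. Ab–Cb–Eb–Gb doesn't fit — on degree 4 Eb major would have Ab (IV). Abm7 is the degree-4 chord of Eb minor, so it is the borrowed iv7. Gb–Bb–Db is not: scale degree 3 in Eb major carries Gm (iii). In Eb minor the chord on that degree is Gb, so here it functions as bIII, borrowed from the parallel minor.

iv7, bIII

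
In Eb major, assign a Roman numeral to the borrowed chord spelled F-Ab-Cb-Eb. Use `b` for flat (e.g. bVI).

F is scale degree 2 in Eb major. Diatonically Eb major has Fm (ii) on that degree; F–Ab–Cb–Eb is instead the half-diminished-seventh chord native to Eb minor, so it takes the label iiø7.

iiø7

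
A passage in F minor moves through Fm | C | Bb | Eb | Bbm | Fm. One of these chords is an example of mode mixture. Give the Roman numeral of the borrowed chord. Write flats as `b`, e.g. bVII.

IV

The diatonic triads in F minor (with V from harmonic minor) are Fm, Gdim, Ab, Bbm, C, Db, Eb. Fm, C, Eb and Bbm are all diatonic. Bb (Bb–D–F) is not: scale degree 4 in F minor carries Bbm (iv). In F major the chord on that degree is Bb, so here it functions as IV, borrowed from the parallel major.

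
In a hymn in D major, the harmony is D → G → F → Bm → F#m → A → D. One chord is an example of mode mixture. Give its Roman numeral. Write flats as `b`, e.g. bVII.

The diatonic triads in D major are D, Em, F#m, G, A, Bm, C#dim. D, G, Bm, F#m and A all belong to that set. But F (F–A–C) is foreign: the diatonic iii on degree 3 is F#m, whereas F comes from D minor. It is labeled bIII.

bIII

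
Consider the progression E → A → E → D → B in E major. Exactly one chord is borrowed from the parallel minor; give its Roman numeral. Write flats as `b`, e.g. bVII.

The diatonic triads in E major are E, F#m, G#m, A, B, C#m, D#dim. E, A and B all belong to that set. D (D–F#–A) doesn't fit — on degree 7 E major would have D#dim (vii°). D is the degree-7 chord of E minor, so it is the borrowed bVII.

bVII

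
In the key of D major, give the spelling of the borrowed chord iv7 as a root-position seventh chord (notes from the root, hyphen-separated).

The root, G, is scale degree 4 — the same note in D major and D minor; only the chord quality changes. Stacking thirds in D minor on G gives G–Bb–D–F.

G-Bb-D-F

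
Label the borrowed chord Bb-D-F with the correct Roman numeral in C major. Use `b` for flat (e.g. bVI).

bVII

Bb is the lowered form of scale degree 7 in C major (the diatonic degree 7 is B). Diatonically C major has Bdim (vii°) on that degree; Bb–D–F is instead the major chord native to C minor, so it takes the label bVII.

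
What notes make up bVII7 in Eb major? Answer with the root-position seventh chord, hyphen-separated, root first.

Scale degree 7 in Eb major is D. bVII7 uses the lowered form, Db, taken from Eb minor. Stacking thirds in Eb minor on Db gives Db–F–Ab–Cb.

Db-F-Ab-Cb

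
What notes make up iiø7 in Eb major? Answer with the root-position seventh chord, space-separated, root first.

iiø7 is built on scale degree 2, which is F in both Eb major and its parallel. Stacking thirds in Eb minor on F gives F–Ab–Cb–Eb.

F Ab Cb Eb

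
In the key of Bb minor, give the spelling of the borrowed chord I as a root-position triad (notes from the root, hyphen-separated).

The root, Bb, is scale degree 1 — the same note in Bb minor and Bb major; only the chord quality changes. In Bb major the chord on Bb is Bb–D–F.

Bb-D-F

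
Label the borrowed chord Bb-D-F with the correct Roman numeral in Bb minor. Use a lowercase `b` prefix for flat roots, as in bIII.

I

Bb is scale degree 1 in Bb minor. Diatonically Bb minor has Bbm (i) on that degree; Bb–D–F is instead the major chord native to Bb major, so it takes the label I.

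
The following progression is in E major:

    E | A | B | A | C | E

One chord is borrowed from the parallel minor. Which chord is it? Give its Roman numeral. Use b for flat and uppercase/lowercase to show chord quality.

The diatonic triads in E major are E, F#m, G#m, A, B, C#m, D#dim. E, A and B are all diatonic. But C (C–E–G) is foreign: the diatonic vi on degree 6 is C#m, whereas C comes from E minor. It is labeled bVI.

bVI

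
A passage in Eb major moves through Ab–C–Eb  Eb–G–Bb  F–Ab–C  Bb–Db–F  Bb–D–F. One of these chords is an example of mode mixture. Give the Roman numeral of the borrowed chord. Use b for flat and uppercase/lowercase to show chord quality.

Eb major has the diatonic set Eb, Fm, Gm, Ab, Bb, Cm, Ddim. Of the given chords, Ab–C–Eb = Ab, Eb–G–Bb = Eb, F–Ab–C = Fm and Bb–D–F = Bb are diatonic. Bb–Db–F doesn't fit — on degree 5 Eb major would have Bb (V). Bbm is the degree-5 chord of Eb minor, so it is the borrowed v.

v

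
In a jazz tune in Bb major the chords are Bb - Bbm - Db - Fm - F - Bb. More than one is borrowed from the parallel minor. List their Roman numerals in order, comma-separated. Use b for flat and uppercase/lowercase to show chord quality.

Bb major has the diatonic set Bb, Cm, Dm, Eb, F, Gm, Adim. Bb and F are both diatonic. But Bbm (Bb–Db–F) is foreign: the diatonic I on degree 1 is Bb, whereas Bbm comes from Bb minor. It is labeled i. Db (Db–F–Ab) doesn't fit — on degree 3 Bb major would have Dm (iii). Db is the degree-3 chord of Bb minor, so it is the borrowed bIII. Fm (F–Ab–C) doesn't fit — on degree 5 Bb major would have F (V). Fm is the degree-5 chord of Bb minor, so it is the borrowed v.

i, bIII, v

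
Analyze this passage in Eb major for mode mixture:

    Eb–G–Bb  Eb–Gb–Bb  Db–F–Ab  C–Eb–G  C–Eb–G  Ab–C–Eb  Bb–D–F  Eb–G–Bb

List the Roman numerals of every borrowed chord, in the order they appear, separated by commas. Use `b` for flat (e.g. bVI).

The diatonic triads in Eb major are Eb, Fm, Gm, Ab, Bb, Cm, Ddim. Of the given chords, Eb–G–Bb = Eb, C–Eb–G = Cm, Ab–C–Eb = Ab and Bb–D–F = Bb are diatonic. Eb–Gb–Bb is not: scale degree 1 in Eb major carries Eb (I). In Eb minor the chord on that degree is Ebm, so here it functions as i, borrowed from the parallel minor. Db–F–Ab doesn't fit — on degree 7 Eb major would have Ddim (vii°). Db is the degree-7 chord of Eb minor, so it is the borrowed bVII.

i, bVII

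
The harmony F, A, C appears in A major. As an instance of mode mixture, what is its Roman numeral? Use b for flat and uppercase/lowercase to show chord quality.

bVI

In A major scale degree 6 is F#; F is its lowered form, from A minor. Diatonically A major has F#m (vi) on that degree; F–A–C is instead the major chord native to A minor, so it takes the label bVI.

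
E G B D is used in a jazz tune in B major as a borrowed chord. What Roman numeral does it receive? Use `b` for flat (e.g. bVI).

iv7

The root E is the diatonic 4th degree of B major; the borrowing shows in the chord quality. The diatonic chord on degree 4 would be E (IV), but E–G–B–D is the minor-seventh chord from B minor. As a borrowed chord it is labeled iv7.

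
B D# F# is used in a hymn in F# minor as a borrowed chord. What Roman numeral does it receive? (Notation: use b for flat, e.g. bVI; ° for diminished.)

The root B is the diatonic 4th degree of F# minor; the borrowing shows in the chord quality. B–D#–F# is a major chord — the form found in F# major, not the diatonic iv (Bm). Borrowed into F# minor it is written IV.

IV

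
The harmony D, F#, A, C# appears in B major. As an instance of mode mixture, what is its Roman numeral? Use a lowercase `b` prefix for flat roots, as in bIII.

bIIImaj7

The root D is the lowered 3rd scale degree — diatonically B major has D# there. The diatonic chord on degree 3 would be D#m (iii), but D–F#–A–C# is the major-seventh chord from B minor. As a borrowed chord it is labeled bIIImaj7.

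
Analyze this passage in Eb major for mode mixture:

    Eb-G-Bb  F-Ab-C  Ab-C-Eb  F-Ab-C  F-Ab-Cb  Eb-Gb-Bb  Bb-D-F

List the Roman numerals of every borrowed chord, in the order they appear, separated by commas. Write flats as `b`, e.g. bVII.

ii°, i

Eb major has the diatonic set Eb, Fm, Gm, Ab, Bb, Cm, Ddim. Of the given chords, Eb–G–Bb = Eb, F–Ab–C = Fm, Ab–C–Eb = Ab and Bb–D–F = Bb are diatonic. F–Ab–Cb is not: scale degree 2 in Eb major carries Fm (ii). In Eb minor the chord on that degree is Fdim, so here it functions as ii°, borrowed from the parallel minor. Eb–Gb–Bb doesn't fit — on degree 1 Eb major would have Eb (I). Ebm is the degree-1 chord of Eb minor, so it is the borrowed i.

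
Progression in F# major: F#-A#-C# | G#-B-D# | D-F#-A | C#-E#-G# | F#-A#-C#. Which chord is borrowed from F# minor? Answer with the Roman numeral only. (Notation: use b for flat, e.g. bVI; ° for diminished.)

bVI

The diatonic triads in F# major are F#, G#m, A#m, B, C#, D#m, E#dim. F#–A#–C# = F#, G#–B–D# = G#m and C#–E#–G# = C# all belong to that set. But D–F#–A is foreign: the diatonic vi on degree 6 is D#m, whereas D comes from F# minor. It is labeled bVI.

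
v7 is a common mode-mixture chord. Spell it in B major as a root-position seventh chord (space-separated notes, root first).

F# A C# E

The root, F#, is scale degree 5 — the same note in B major and B minor; only the chord quality changes. In B minor the chord on F# is F#–A–C#–E.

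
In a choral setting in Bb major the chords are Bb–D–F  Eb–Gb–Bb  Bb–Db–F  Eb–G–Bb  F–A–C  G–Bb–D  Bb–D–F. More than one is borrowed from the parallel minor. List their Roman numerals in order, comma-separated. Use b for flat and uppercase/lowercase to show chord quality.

iv, i

Bb major has the diatonic set Bb, Cm, Dm, Eb, F, Gm, Adim. Of the given chords, Bb–D–F = Bb, Eb–G–Bb = Eb, F–A–C = F and G–Bb–D = Gm are diatonic. Eb–Gb–Bb is not: scale degree 4 in Bb major carries Eb (IV). In Bb minor the chord on that degree is Ebm, so here it functions as iv, borrowed from the parallel minor. But Bb–Db–F is foreign: the diatonic I on degree 1 is Bb, whereas Bbm comes from Bb minor. It is labeled i.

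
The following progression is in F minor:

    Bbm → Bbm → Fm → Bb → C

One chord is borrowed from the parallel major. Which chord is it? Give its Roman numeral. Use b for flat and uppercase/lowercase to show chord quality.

In F minor (with V from harmonic minor) the diatonic chords are Fm, Gdim, Ab, Bbm, C, Db, Eb. Bbm, Fm and C all belong to that set. But Bb (Bb–D–F) is foreign: the diatonic iv on degree 4 is Bbm, whereas Bb comes from F major. It is labeled IV.

IV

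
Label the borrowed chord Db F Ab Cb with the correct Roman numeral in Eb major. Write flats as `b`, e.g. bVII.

bVII7

Db is the lowered form of scale degree 7 in Eb major (the diatonic degree 7 is D). Diatonically Eb major has Ddim (vii°) on that degree; Db–F–Ab–Cb is instead the dominant-seventh chord native to Eb minor, so it takes the label bVII7.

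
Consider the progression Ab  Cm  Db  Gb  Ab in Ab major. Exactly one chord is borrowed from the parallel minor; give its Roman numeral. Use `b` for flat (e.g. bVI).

bVII

Ab major has the diatonic set Ab, Bbm, Cm, Db, Eb, Fm, Gdim. Ab, Cm and Db all belong to that set. Gb (Gb–Bb–Db) is not: scale degree 7 in Ab major carries Gdim (vii°). In Ab minor the chord on that degree is Gb, so here it functions as bVII, borrowed from the parallel minor.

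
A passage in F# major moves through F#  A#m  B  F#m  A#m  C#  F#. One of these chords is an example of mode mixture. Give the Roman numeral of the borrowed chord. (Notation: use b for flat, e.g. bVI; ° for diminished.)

In F# major the diatonic chords are F#, G#m, A#m, B, C#, D#m, E#dim. F#, A#m, B and C# all belong to that set. F#m (F#–A–C#) is not: scale degree 1 in F# major carries F# (I). In F# minor the chord on that degree is F#m, so here it functions as i, borrowed from the parallel minor.

i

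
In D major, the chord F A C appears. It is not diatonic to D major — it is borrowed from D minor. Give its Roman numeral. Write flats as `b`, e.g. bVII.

bIII

The root F is the lowered 3rd scale degree — diatonically D major has F# there. Diatonically D major has F#m (iii) on that degree; F–A–C is instead the major chord native to D minor, so it takes the label bIII.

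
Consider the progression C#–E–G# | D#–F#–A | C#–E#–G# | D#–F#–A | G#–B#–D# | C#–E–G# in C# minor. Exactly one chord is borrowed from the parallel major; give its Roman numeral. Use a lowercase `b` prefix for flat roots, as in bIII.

I

C# minor has the diatonic set C#m, D#dim, E, F#m, G#, A, B (with V from harmonic minor). Of the given chords, C#–E–G# = C#m, D#–F#–A = D#dim and G#–B#–D# = G# are diatonic. But C#–E#–G# is foreign: the diatonic i on degree 1 is C#m, whereas C# comes from C# major. It is labeled I.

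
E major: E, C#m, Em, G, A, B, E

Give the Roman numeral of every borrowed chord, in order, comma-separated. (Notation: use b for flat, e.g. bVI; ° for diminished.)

i, bIII

The diatonic triads in E major are E, F#m, G#m, A, B, C#m, D#dim. Of the given chords, E, C#m, A and B are diatonic. Em (E–G–B) doesn't fit — on degree 1 E major would have E (I). Em is the degree-1 chord of E minor, so it is the borrowed i. G (G–B–D) is not: scale degree 3 in E major carries G#m (iii). In E minor the chord on that degree is G, so here it functions as bIII, borrowed from the parallel minor.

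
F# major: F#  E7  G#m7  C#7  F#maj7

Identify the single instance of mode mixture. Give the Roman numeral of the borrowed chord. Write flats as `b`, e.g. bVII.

F# major has the diatonic set F#, G#m, A#m, B, C#, D#m, E#dim. Of the given chords, F#, G#m7, C#7 and F#maj7 are diatonic. E7 (E–G#–B–D) is not: scale degree 7 in F# major carries E#dim (vii°). In F# minor the chord on that degree is E7, so here it functions as bVII7, borrowed from the parallel minor.

bVII7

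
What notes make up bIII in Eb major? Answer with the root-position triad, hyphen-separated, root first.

Gb-Bb-Db

bIII is built on the lowered scale degree 3. In Eb major degree 3 is G; lowered it becomes Gb. Stacking thirds in Eb minor on Gb gives Gb–Bb–Db.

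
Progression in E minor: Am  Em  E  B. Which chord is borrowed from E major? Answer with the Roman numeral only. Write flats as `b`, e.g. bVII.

I

E minor has the diatonic set Em, F#dim, G, Am, B, C, D (with V from harmonic minor). Of the given chords, Am, Em and B are diatonic. But E (E–G#–B) is foreign: the diatonic i on degree 1 is Em, whereas E comes from E major. It is labeled I.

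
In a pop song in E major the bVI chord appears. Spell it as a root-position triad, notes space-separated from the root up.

C E G

Scale degree 6 in E major is C#. bVI uses the lowered form, C, taken from E minor. Building the major chord from the parallel minor on C: C–E–G.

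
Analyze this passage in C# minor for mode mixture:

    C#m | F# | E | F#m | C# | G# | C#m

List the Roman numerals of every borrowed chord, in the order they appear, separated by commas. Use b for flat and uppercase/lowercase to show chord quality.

IV, I

The diatonic triads in C# minor (with V from harmonic minor) are C#m, D#dim, E, F#m, G#, A, B. Of the given chords, C#m, E, F#m and G# are diatonic. But F# (F#–A#–C#) is foreign: the diatonic iv on degree 4 is F#m, whereas F# comes from C# major. It is labeled IV. But C# (C#–E#–G#) is foreign: the diatonic i on degree 1 is C#m, whereas C# comes from C# major. It is labeled I.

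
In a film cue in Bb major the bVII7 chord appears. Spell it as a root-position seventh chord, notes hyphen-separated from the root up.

Ab-C-Eb-Gb

bVII7 is built on the lowered scale degree 7. In Bb major degree 7 is A; lowered it becomes Ab. Building the dominant-seventh chord from the parallel minor on Ab: Ab–C–Eb–Gb.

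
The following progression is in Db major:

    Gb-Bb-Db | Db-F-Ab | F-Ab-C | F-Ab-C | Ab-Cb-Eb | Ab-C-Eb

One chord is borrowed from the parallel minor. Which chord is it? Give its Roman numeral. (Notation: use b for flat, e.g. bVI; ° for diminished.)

Db major has the diatonic set Db, Ebm, Fm, Gb, Ab, Bbm, Cdim. Of the given chords, Gb–Bb–Db = Gb, Db–F–Ab = Db, F–Ab–C = Fm and Ab–C–Eb = Ab are diatonic. Ab–Cb–Eb doesn't fit — on degree 5 Db major would have Ab (V). Abm is the degree-5 chord of Db minor, so it is the borrowed v.

v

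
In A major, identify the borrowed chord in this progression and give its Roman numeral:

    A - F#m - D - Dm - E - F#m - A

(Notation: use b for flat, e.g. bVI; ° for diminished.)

In A major the diatonic chords are A, Bm, C#m, D, E, F#m, G#dim. A, F#m, D and E all belong to that set. Dm (D–F–A) is not: scale degree 4 in A major carries D (IV). In A minor the chord on that degree is Dm, so here it functions as iv, borrowed from the parallel minor.

iv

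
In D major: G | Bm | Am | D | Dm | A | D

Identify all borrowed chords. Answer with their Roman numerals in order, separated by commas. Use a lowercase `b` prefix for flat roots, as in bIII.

In D major the diatonic chords are D, Em, F#m, G, A, Bm, C#dim. G, Bm, D and A are all diatonic. Am (A–C–E) doesn't fit — on degree 5 D major would have A (V). Am is the degree-5 chord of D minor, so it is the borrowed v. Dm (D–F–A) doesn't fit — on degree 1 D major would have D (I). Dm is the degree-1 chord of D minor, so it is the borrowed i.

v, i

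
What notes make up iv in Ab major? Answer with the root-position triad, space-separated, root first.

Db Fb Ab

The root, Db, is scale degree 4 — the same note in Ab major and Ab minor; only the chord quality changes. In Ab minor the chord on Db is Db–Fb–Ab.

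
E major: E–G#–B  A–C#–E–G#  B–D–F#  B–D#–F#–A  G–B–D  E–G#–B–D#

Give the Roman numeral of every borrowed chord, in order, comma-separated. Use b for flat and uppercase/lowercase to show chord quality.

v, bIII

E major has the diatonic set E, F#m, G#m, A, B, C#m, D#dim. Of the given chords, E–G#–B = E, A–C#–E–G# = Amaj7, B–D#–F#–A = B7 and E–G#–B–D# = Emaj7 are diatonic. B–D–F# is not: scale degree 5 in E major carries B (V). In E minor the chord on that degree is Bm, so here it functions as v, borrowed from the parallel minor. G–B–D doesn't fit — on degree 3 E major would have G#m (iii). G is the degree-3 chord of E minor, so it is the borrowed bIII.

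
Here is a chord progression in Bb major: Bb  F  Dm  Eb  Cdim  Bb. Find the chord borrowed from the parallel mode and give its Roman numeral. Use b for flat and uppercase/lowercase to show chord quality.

ii°

In Bb major the diatonic chords are Bb, Cm, Dm, Eb, F, Gm, Adim. Of the given chords, Bb, F, Dm and Eb are diatonic. Cdim (C–Eb–Gb) doesn't fit — on degree 2 Bb major would have Cm (ii). Cdim is the degree-2 chord of Bb minor, so it is the borrowed ii°.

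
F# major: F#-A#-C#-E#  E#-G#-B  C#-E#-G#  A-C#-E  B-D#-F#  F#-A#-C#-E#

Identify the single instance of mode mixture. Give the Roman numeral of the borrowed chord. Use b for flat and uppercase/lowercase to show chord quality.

In F# major the diatonic chords are F#, G#m, A#m, B, C#, D#m, E#dim. F#–A#–C#–E# = F#maj7, E#–G#–B = E#dim, C#–E#–G# = C# and B–D#–F# = B are all diatonic. A–C#–E is not: scale degree 3 in F# major carries A#m (iii). In F# minor the chord on that degree is A, so here it functions as bIII, borrowed from the parallel minor.

bIII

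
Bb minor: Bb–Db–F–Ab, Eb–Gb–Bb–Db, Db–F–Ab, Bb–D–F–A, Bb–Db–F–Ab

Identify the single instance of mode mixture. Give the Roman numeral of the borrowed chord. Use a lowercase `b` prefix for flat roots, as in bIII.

In Bb minor (with V from harmonic minor) the diatonic chords are Bbm, Cdim, Db, Ebm, F, Gb, Ab. Bb–Db–F–Ab = Bbm7, Eb–Gb–Bb–Db = Ebm7 and Db–F–Ab = Db all belong to that set. But Bb–D–F–A is foreign: the diatonic i on degree 1 is Bbm, whereas Bbmaj7 comes from Bb major. It is labeled Imaj7.

Imaj7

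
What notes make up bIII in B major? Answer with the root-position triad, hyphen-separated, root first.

D-F#-A

The root of bIII is the lowered 3rd degree: D# becomes D. In B minor the chord on D is D–F#–A.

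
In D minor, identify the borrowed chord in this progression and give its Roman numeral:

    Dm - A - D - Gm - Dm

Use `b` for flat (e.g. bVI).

The diatonic triads in D minor (with V from harmonic minor) are Dm, Edim, F, Gm, A, Bb, C. Dm, A and Gm all belong to that set. D (D–F#–A) doesn't fit — on degree 1 D minor would have Dm (i). D is the degree-1 chord of D major, so it is the borrowed I.

I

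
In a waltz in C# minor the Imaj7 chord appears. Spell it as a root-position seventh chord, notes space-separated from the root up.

The root, C#, is scale degree 1 — the same note in C# minor and C# major; only the chord quality changes. Stacking thirds in C# major on C# gives C#–E#–G#–B#.

C# E# G# B#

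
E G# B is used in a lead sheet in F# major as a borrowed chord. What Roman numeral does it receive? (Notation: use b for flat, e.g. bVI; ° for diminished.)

bVII

In F# major scale degree 7 is E#; E is its lowered form, from F# minor. E–G#–B is a major chord — the form found in F# minor, not the diatonic vii° (E#dim). Borrowed into F# major it is written bVII.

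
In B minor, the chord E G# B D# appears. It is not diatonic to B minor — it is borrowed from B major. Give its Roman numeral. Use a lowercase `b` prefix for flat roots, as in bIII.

IVmaj7

The root E is the diatonic 4th degree of B minor; the borrowing shows in the chord quality. The diatonic chord on degree 4 would be Em (iv), but E–G#–B–D# is the major-seventh chord from B major. As a borrowed chord it is labeled IVmaj7.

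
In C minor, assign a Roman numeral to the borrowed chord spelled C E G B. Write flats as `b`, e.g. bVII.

Imaj7

The root C is the diatonic 1st degree of C minor; the borrowing shows in the chord quality. Diatonically C minor has Cm (i) on that degree; C–E–G–B is instead the major-seventh chord native to C major, so it takes the label Imaj7.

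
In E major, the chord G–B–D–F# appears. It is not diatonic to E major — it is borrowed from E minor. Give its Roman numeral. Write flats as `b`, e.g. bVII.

The root G is the lowered 3rd scale degree — diatonically E major has G# there. The diatonic chord on degree 3 would be G#m (iii), but G–B–D–F# is the major-seventh chord from E minor. As a borrowed chord it is labeled bIIImaj7.

bIIImaj7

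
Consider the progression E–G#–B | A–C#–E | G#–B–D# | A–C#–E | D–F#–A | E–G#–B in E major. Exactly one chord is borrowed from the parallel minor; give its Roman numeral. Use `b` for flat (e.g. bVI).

The diatonic triads in E major are E, F#m, G#m, A, B, C#m, D#dim. Of the given chords, E–G#–B = E, A–C#–E = A and G#–B–D# = G#m are diatonic. D–F#–A is not: scale degree 7 in E major carries D#dim (vii°). In E minor the chord on that degree is D, so here it functions as bVII, borrowed from the parallel minor.

bVII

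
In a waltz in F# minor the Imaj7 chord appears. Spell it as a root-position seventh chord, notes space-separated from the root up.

F# A# C# E#

Imaj7 is built on scale degree 1, which is F# in both F# minor and its parallel. In F# major the chord on F# is F#–A#–C#–E#.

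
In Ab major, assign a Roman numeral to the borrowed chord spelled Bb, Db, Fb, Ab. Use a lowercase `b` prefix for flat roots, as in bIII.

The root Bb is the diatonic 2nd degree of Ab major; the borrowing shows in the chord quality. The diatonic chord on degree 2 would be Bbm (ii), but Bb–Db–Fb–Ab is the half-diminished-seventh chord from Ab minor. As a borrowed chord it is labeled iiø7.

iiø7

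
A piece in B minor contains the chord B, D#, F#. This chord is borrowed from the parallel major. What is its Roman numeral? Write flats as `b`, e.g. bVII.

I

The root B is the diatonic 1st degree of B minor; the borrowing shows in the chord quality. Diatonically B minor has Bm (i) on that degree; B–D#–F# is instead the major chord native to B major, so it takes the label I.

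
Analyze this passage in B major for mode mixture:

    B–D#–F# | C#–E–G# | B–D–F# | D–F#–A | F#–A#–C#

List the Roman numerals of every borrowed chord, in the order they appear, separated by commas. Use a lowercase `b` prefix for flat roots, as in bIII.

i, bIII

The diatonic triads in B major are B, C#m, D#m, E, F#, G#m, A#dim. B–D#–F# = B, C#–E–G# = C#m and F#–A#–C# = F# are all diatonic. B–D–F# is not: scale degree 1 in B major carries B (I). In B minor the chord on that degree is Bm, so here it functions as i, borrowed from the parallel minor. But D–F#–A is foreign: the diatonic iii on degree 3 is D#m, whereas D comes from B minor. It is labeled bIII.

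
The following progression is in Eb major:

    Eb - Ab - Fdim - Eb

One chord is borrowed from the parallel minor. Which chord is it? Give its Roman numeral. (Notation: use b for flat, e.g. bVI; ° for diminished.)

In Eb major the diatonic chords are Eb, Fm, Gm, Ab, Bb, Cm, Ddim. Eb and Ab both belong to that set. Fdim (F–Ab–Cb) doesn't fit — on degree 2 Eb major would have Fm (ii). Fdim is the degree-2 chord of Eb minor, so it is the borrowed ii°.

ii°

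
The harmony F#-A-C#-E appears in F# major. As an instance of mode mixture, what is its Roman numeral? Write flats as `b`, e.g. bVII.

The root F# is the diatonic 1st degree of F# major; the borrowing shows in the chord quality. Diatonically F# major has F# (I) on that degree; F#–A–C#–E is instead the minor-seventh chord native to F# minor, so it takes the label i7.

i7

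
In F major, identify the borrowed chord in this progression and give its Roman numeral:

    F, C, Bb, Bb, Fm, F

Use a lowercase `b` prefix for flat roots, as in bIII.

F major has the diatonic set F, Gm, Am, Bb, C, Dm, Edim. Of the given chords, F, C and Bb are diatonic. But Fm (F–Ab–C) is foreign: the diatonic I on degree 1 is F, whereas Fm comes from F minor. It is labeled i.

i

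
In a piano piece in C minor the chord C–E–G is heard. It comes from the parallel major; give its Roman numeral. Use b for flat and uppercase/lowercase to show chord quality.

The root C is the diatonic 1st degree of C minor; the borrowing shows in the chord quality. Diatonically C minor has Cm (i) on that degree; C–E–G is instead the major chord native to C major, so it takes the label I.

I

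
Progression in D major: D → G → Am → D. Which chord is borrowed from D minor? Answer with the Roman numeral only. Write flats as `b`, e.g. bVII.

v

The diatonic triads in D major are D, Em, F#m, G, A, Bm, C#dim. D and G both belong to that set. Am (A–C–E) is not: scale degree 5 in D major carries A (V). In D minor the chord on that degree is Am, so here it functions as v, borrowed from the parallel minor.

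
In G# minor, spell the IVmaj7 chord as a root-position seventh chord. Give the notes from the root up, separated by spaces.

C# E# G# B#

IVmaj7 is built on scale degree 4, which is C# in both G# minor and its parallel. Building the major-seventh chord from the parallel major on C#: C#–E#–G#–B#.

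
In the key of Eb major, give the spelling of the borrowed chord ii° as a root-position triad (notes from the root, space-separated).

The root, F, is scale degree 2 — the same note in Eb major and Eb minor; only the chord quality changes. Building the diminished chord from the parallel minor on F: F–Ab–Cb.

F Ab Cb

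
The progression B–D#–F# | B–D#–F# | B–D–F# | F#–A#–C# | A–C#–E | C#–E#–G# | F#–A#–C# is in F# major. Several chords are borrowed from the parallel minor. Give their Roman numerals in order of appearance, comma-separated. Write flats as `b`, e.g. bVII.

In F# major the diatonic chords are F#, G#m, A#m, B, C#, D#m, E#dim. B–D#–F# = B, F#–A#–C# = F# and C#–E#–G# = C# all belong to that set. B–D–F# doesn't fit — on degree 4 F# major would have B (IV). Bm is the degree-4 chord of F# minor, so it is the borrowed iv. But A–C#–E is foreign: the diatonic iii on degree 3 is A#m, whereas A comes from F# minor. It is labeled bIII.

iv, bIII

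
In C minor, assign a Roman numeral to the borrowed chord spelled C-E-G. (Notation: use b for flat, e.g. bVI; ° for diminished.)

I

The root C is the diatonic 1st degree of C minor; the borrowing shows in the chord quality. C–E–G is a major chord — the form found in C major, not the diatonic i (Cm). Borrowed into C minor it is written I.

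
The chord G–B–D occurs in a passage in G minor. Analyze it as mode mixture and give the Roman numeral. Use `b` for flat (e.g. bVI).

I

The root G is the diatonic 1st degree of G minor; the borrowing shows in the chord quality. G–B–D is a major chord — the form found in G major, not the diatonic i (Gm). Borrowed into G minor it is written I.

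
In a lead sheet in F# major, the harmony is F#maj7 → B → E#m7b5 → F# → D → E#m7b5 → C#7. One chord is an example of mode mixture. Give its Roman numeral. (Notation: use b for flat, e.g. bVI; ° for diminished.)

bVI

F# major has the diatonic set F#, G#m, A#m, B, C#, D#m, E#dim. F#maj7, B, E#m7b5, F# and C#7 all belong to that set. D (D–F#–A) is not: scale degree 6 in F# major carries D#m (vi). In F# minor the chord on that degree is D, so here it functions as bVI, borrowed from the parallel minor.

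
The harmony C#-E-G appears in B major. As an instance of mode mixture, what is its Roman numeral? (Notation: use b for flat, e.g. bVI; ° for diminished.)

ii°

C# is scale degree 2 in B major. The diatonic chord on degree 2 would be C#m (ii), but C#–E–G is the diminished chord from B minor. As a borrowed chord it is labeled ii°.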